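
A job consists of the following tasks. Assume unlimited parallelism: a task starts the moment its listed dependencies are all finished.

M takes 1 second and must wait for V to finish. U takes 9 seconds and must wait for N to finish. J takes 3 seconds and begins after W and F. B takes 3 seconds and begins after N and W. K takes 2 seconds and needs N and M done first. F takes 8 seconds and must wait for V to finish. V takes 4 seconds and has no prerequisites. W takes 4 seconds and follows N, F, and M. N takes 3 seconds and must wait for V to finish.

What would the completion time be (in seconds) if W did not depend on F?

With the dependency in place, V→F→W→B = 4+8+4+3 = 19 sets the finish at 19 seconds.
Without F→W, W's earliest start moves from 12 to 7.
After: V→N→U = 4+3+9 = 16 → 16 seconds.

16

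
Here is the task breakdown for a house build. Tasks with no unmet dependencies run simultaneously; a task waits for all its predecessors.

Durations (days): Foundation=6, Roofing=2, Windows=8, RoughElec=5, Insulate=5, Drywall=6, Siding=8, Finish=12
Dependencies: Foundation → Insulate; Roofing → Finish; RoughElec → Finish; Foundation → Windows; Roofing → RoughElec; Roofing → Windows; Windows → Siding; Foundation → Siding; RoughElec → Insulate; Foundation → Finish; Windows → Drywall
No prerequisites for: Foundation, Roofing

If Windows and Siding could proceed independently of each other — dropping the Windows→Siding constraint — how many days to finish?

20

Before: longest chain Foundation→Windows→Siding = 6+8+8 = 22, finish 22.
Without Windows→Siding, Siding's earliest start moves from 14 to 6.
The longest chain is now Foundation→Windows→Drywall = 6+8+6 = 20, so the house build takes 20 days.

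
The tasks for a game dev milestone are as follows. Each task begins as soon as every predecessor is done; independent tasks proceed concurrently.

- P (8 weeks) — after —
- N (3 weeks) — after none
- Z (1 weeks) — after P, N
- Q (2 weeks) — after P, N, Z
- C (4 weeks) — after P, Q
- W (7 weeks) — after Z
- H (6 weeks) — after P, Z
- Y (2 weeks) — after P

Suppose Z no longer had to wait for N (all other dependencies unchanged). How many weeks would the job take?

Original critical path: P→Z→W = 8+1+7 = 16 ⇒ 16 weeks.
Dropping N→Z doesn't change Z's earliest start (8); another predecessor still binds.
The longest chain is now P→Z→W = 8+1+7 = 16, so the job takes 16 weeks.

16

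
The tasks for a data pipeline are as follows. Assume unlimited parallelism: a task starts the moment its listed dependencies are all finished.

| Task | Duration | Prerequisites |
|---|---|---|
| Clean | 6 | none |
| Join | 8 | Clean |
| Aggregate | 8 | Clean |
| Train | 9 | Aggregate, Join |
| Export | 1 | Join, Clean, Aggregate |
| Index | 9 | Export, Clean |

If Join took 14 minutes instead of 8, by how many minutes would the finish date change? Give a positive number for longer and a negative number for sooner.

Actual critical path: Clean→Join→Export→Index = 6+8+1+9 = 24 ⇒ 24 minutes.
Join lies on that path, so at 14 minutes the path becomes 30 minutes.
The critical path is still Clean→Join→Export→Index; finish is now 30 minutes.
Change in finish: 30 − 24 = +6 minutes.

6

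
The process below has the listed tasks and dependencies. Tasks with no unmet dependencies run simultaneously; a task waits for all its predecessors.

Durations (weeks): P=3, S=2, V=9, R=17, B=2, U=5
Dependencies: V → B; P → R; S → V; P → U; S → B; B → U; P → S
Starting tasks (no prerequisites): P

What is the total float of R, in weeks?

P→S→V→B→U = 3+2+9+2+5 = 21 sets the makespan at 21 weeks.
R finishes as early as 20 and must finish by 21.
Slack of R = 4 − 3 = 1 week.

1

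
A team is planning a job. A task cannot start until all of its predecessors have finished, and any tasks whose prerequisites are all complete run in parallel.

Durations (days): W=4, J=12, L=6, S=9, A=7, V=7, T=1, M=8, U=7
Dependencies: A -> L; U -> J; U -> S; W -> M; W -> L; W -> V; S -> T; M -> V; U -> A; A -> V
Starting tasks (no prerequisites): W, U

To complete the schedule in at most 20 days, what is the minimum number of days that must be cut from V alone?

1

Current finish: 21 days; target: 20.
V is on every critical path, so each day cut from V cuts the finish by one (this holds down to a finish of 20).
Need 21 − 20 = 1 day off V → V becomes 6 days, finish becomes 20.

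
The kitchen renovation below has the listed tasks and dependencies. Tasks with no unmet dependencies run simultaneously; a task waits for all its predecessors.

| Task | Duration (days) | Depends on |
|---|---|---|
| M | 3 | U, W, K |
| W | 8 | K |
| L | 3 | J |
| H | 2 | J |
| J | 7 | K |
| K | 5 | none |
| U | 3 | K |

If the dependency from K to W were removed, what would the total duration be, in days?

With the dependency in place, K→W→M = 5+8+3 = 16 sets the finish at 16 days.
Without K→W, W's earliest start moves from 5 to 0.
The longest chain is now K→J→L = 5+7+3 = 15, so the job takes 15 days.

15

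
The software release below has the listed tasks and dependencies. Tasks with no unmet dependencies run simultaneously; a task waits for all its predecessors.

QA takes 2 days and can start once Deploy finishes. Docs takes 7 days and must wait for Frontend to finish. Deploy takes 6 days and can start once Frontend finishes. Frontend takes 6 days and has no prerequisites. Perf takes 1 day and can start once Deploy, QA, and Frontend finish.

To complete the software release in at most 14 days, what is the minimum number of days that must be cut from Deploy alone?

1

Current finish: 15 days; target: 14.
Deploy is on every critical path, so each day cut from Deploy cuts the finish by one (this holds down to a finish of 13).
Need 15 − 14 = 1 day off Deploy → Deploy becomes 5 days, finish becomes 14.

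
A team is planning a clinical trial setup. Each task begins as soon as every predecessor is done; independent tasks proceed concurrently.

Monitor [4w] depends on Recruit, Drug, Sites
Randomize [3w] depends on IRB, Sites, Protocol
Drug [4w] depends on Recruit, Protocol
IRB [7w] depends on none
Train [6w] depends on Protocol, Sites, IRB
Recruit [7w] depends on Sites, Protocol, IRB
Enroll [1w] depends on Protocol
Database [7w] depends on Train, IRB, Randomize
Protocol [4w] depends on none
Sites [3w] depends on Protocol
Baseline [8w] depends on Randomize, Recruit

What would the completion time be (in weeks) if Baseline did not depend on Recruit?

Original critical path: Protocol→Sites→Recruit→Drug→Monitor = 4+3+7+4+4 = 22 ⇒ 22 weeks.
Without Recruit→Baseline, Baseline's earliest start moves from 14 to 10.
New critical path: Protocol→Sites→Recruit→Drug→Monitor = 4+3+7+4+4 = 22 ⇒ 22 weeks.

22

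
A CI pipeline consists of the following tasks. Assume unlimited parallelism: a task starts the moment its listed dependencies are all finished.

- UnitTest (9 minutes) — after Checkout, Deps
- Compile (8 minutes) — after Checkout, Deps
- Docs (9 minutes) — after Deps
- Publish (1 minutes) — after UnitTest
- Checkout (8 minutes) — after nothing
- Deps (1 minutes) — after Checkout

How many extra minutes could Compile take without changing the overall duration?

The longest chain is Checkout→Deps→UnitTest→Publish = 8+1+9+1 = 19; overall finish 19 minutes.
Longest path through Compile: 17 minutes (earliest finish 17, latest finish 19).
So Compile can slip 19 − 17 = 2 minutes.

2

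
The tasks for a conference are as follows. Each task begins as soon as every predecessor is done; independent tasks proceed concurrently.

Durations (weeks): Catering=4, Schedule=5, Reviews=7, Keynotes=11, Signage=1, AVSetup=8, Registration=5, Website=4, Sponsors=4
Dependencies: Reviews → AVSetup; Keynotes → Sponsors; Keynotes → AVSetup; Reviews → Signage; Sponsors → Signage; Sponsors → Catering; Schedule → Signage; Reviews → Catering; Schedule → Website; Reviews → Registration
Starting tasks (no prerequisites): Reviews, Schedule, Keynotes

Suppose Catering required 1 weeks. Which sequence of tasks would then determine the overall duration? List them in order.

Keynotes, AVSetup

Actual critical path: Keynotes→Sponsors→Catering = 11+4+4 = 19 ⇒ 19 weeks.
Catering is on the critical path; changing it to 1 makes that path 16 weeks.
Now Keynotes→AVSetup = 11+8 = 19 is longest, so the finish becomes 19 weeks.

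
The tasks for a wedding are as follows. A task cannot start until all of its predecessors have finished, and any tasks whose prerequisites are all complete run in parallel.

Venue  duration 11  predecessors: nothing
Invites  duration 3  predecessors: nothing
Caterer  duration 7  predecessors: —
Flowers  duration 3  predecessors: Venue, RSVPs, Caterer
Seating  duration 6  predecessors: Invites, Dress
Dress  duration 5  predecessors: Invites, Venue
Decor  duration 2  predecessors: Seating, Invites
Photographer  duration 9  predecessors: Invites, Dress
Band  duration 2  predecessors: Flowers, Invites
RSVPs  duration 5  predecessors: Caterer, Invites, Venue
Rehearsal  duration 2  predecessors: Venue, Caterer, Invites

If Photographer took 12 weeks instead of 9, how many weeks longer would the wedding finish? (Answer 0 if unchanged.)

The binding path is Venue→Dress→Photographer = 11+5+9 = 25; finish at 25 weeks.
Photographer is on the critical path; changing it to 12 makes that path 28 weeks.
The critical path is still Venue→Dress→Photographer; finish is now 28 weeks.
Change in finish: 28 − 25 = +3 weeks.

3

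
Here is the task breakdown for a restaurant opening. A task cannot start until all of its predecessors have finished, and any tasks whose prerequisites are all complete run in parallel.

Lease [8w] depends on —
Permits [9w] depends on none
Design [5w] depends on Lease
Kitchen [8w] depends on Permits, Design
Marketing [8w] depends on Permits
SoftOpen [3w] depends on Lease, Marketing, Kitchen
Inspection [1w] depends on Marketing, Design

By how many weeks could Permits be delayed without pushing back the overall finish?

Critical path: Lease→Design→Kitchen→SoftOpen = 8+5+8+3 = 24, so the finish is 24 weeks.
The longest chain containing Permits totals 20 weeks.
So Permits can slip 13 − 9 = 4 weeks.

4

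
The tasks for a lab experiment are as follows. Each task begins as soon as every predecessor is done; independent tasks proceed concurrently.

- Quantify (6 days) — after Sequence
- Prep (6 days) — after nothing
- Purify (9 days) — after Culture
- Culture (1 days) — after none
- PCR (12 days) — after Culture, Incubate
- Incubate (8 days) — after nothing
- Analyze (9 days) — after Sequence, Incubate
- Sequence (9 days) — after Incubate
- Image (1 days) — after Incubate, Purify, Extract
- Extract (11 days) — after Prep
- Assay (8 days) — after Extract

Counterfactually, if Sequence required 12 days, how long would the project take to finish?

29

The binding path is Incubate→Sequence→Analyze = 8+9+9 = 26; finish at 26 days.
Sequence lies on that path, so at 12 days the path becomes 29 days.
That remains the longest chain; total 29 days.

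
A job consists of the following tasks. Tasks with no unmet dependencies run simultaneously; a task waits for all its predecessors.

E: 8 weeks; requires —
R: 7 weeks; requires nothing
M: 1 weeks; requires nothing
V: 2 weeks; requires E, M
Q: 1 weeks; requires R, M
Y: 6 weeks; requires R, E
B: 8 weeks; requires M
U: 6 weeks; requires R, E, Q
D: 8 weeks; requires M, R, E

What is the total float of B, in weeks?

7

Critical path: E→D = 8+8 = 16, so the finish is 16 weeks.
B finishes as early as 9 and must finish by 16.
Slack of B = 8 − 1 = 7 weeks.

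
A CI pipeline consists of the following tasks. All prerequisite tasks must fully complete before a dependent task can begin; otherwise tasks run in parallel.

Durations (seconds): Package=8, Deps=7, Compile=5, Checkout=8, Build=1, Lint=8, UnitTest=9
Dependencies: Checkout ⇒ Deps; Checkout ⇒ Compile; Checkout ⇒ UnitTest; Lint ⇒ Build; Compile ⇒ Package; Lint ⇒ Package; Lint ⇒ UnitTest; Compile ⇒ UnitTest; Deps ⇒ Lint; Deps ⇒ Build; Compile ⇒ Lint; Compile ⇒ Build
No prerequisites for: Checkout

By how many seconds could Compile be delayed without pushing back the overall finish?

2

Critical path: Checkout→Deps→Lint→UnitTest = 8+7+8+9 = 32, so the finish is 32 seconds.
The longest chain containing Compile totals 30 seconds.
So Compile can slip 15 − 13 = 2 seconds.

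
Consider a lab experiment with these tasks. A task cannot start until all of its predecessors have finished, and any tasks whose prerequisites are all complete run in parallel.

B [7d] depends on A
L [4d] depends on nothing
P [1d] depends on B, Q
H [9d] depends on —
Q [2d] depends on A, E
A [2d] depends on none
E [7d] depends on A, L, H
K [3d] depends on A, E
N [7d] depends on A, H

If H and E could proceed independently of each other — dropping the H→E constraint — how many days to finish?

Original critical path: H→E→Q→P = 9+7+2+1 = 19 ⇒ 19 days.
Without H→E, E's earliest start moves from 9 to 4.
New critical path: H→N = 9+7 = 16 ⇒ 16 days.

16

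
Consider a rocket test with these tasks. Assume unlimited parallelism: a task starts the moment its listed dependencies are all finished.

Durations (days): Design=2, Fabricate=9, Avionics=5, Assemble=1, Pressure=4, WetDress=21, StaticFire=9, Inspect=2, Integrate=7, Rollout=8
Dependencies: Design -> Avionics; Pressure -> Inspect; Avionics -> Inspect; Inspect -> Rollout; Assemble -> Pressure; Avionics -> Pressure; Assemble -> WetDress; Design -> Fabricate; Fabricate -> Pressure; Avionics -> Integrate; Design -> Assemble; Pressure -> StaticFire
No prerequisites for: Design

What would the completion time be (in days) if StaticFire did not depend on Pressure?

Original critical path: Design→Fabricate→Pressure→Inspect→Rollout = 2+9+4+2+8 = 25 ⇒ 25 days.
Without Pressure→StaticFire, StaticFire's earliest start moves from 15 to 0.
The longest chain is now Design→Fabricate→Pressure→Inspect→Rollout = 2+9+4+2+8 = 25, so the plan takes 25 days.

25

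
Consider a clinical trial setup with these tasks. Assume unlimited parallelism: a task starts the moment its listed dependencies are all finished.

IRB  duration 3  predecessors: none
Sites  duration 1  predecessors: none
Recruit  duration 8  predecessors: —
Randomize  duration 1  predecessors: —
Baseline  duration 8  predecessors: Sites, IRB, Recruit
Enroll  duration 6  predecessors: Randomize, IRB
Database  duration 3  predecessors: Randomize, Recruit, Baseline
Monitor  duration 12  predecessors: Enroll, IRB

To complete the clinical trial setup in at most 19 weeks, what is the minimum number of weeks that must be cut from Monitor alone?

Current finish: 21 weeks; target: 19.
Monitor is on every critical path, so each week cut from Monitor cuts the finish by one (this holds down to a finish of 19).
Need 21 − 19 = 2 weeks off Monitor → Monitor becomes 10 weeks, finish becomes 19.

2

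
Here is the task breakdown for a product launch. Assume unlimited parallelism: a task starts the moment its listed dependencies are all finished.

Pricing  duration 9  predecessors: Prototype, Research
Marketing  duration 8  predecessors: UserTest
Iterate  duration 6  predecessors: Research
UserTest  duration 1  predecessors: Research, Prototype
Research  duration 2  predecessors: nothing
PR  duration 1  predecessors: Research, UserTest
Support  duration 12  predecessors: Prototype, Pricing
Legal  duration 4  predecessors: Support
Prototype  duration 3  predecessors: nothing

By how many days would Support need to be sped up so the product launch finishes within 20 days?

8

Current finish: 28 days; target: 20.
Support is on every critical path, so each day cut from Support cuts the finish by one (this holds down to a finish of 17).
Need 28 − 20 = 8 days off Support → Support becomes 4 days, finish becomes 20.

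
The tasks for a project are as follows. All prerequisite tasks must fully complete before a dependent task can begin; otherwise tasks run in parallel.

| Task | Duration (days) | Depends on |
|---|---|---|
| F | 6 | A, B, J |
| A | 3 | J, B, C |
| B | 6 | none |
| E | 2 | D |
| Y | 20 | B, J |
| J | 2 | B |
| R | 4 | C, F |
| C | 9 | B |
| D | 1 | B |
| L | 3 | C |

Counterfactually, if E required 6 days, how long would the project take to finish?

28

As given, the longest chain is B→C→A→F→R = 6+9+3+6+4 = 28, so the finish is 28 days.
E has 19 days of float (longest path through it is 9).
No other chain overtakes it, so the finish is 28 days.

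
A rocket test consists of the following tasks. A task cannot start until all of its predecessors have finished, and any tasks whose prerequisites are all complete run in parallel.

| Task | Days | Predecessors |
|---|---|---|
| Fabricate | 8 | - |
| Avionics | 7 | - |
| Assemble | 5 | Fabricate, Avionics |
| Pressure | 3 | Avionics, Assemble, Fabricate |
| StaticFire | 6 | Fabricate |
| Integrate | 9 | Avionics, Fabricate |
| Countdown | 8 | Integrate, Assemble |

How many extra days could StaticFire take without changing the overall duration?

The longest chain is Fabricate→Integrate→Countdown = 8+9+8 = 25; overall finish 25 days.
Longest path through StaticFire: 14 days (earliest finish 14, latest finish 25).
Slack of StaticFire = 19 − 8 = 11 days.

11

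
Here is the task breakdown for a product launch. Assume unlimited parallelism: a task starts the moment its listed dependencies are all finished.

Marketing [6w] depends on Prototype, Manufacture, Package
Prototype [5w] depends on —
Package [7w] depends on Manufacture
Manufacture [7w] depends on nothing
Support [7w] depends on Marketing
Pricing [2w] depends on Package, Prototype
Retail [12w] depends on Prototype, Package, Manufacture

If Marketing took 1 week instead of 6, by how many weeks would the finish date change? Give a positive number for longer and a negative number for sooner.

-1

Actual critical path: Manufacture→Package→Marketing→Support = 7+7+6+7 = 27 ⇒ 27 weeks.
Marketing lies on that path, so at 1 week the path becomes 22 weeks.
Now Manufacture→Package→Retail = 7+7+12 = 26 is longest, so the finish becomes 26 weeks.
Change in finish: 26 − 27 = -1 weeks.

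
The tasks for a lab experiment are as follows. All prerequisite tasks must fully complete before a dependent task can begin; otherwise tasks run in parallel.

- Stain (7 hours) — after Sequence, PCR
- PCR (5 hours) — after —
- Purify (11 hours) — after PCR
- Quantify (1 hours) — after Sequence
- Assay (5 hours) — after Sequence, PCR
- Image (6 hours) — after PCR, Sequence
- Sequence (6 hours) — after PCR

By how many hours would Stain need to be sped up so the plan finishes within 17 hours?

Current finish: 18 hours; target: 17.
Stain is on every critical path, so each hour cut from Stain cuts the finish by one (this holds down to a finish of 17).
Need 18 − 17 = 1 hour off Stain → Stain becomes 6 hours, finish becomes 17.

1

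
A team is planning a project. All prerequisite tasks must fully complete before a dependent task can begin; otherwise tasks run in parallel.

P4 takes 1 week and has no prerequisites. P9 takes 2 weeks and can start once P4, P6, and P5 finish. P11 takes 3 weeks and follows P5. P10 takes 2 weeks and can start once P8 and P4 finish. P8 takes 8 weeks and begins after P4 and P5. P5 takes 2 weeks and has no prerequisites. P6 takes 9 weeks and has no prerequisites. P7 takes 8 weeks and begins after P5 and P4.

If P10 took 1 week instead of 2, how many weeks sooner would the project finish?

The binding path is P5→P8→P10 = 2+8+2 = 12; finish at 12 weeks.
P10 lies on that path, so at 1 week the path becomes 11 weeks.
No other chain overtakes it, so the finish is 11 weeks.
Change in finish: 11 − 12 = -1 weeks.

1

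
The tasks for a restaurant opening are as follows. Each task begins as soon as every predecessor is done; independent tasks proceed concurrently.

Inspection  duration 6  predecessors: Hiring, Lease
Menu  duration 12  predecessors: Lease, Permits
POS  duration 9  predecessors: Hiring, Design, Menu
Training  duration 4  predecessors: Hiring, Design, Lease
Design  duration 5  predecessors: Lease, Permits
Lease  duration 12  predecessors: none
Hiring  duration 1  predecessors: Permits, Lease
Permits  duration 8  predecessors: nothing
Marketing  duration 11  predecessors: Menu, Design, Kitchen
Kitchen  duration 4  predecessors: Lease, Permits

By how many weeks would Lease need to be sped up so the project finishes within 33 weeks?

Current finish: 35 weeks; target: 33.
Lease is on every critical path, so each week cut from Lease cuts the finish by one (this holds down to a finish of 31).
Need 35 − 33 = 2 weeks off Lease → Lease becomes 10 weeks, finish becomes 33.

2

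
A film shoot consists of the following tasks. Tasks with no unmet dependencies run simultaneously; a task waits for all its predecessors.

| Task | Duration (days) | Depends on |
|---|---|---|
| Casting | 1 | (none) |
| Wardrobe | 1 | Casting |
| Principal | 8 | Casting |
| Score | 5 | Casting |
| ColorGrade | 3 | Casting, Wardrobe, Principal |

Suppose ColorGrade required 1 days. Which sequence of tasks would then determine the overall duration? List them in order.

As given, the longest chain is Casting→Principal→ColorGrade = 1+8+3 = 12, so the finish is 12 days.
ColorGrade is on the critical path; changing it to 1 makes that path 10 days.
No other chain overtakes it, so the finish is 10 days.

Casting, Principal, ColorGrade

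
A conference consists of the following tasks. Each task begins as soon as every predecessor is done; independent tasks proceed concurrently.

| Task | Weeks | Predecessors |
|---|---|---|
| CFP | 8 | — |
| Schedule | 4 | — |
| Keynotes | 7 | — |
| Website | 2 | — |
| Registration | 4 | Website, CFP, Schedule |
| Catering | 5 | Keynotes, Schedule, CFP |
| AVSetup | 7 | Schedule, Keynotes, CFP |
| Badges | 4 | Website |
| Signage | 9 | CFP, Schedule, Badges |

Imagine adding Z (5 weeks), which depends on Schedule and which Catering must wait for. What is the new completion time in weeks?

17

Originally the project takes 17 weeks.
With Z inserted, Catering now waits for max(Keynotes, Schedule, CFP, Z).
New critical path: CFP→Signage = 8+9 = 17 ⇒ 17 weeks.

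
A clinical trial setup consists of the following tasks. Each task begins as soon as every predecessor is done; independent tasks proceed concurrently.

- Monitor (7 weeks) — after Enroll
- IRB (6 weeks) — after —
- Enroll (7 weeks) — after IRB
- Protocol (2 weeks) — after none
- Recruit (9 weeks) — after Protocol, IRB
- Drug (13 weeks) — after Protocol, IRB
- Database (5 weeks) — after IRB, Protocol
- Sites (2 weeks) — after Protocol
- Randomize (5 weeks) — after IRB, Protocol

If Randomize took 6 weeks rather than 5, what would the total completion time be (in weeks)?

As given, the longest chain is IRB→Enroll→Monitor = 6+7+7 = 20, so the finish is 20 weeks.
Randomize is off the critical path — its longest chain is 11 weeks, giving 9 of slack.
No other chain overtakes it, so the finish is 20 weeks.

20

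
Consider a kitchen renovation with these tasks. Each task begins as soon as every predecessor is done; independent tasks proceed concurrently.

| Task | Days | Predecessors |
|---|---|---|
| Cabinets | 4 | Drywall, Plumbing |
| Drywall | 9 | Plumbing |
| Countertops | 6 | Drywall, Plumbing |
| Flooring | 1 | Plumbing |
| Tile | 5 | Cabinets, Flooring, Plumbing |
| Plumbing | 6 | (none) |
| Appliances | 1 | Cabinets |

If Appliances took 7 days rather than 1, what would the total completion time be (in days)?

26

Actual critical path: Plumbing→Drywall→Cabinets→Tile = 6+9+4+5 = 24 ⇒ 24 days.
Appliances has 4 days of float (longest path through it is 20).
New critical path: Plumbing→Drywall→Cabinets→Appliances = 6+9+4+7 = 26 ⇒ 26 days.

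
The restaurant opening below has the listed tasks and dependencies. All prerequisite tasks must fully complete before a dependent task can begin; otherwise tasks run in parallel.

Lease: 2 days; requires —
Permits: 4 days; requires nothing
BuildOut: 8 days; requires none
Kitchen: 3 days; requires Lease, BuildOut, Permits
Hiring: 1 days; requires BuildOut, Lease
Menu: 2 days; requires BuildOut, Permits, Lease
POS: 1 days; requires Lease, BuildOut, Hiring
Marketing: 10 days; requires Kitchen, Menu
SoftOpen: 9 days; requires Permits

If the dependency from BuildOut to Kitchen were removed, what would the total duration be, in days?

With the dependency in place, BuildOut→Kitchen→Marketing = 8+3+10 = 21 sets the finish at 21 days.
Without BuildOut→Kitchen, Kitchen's earliest start moves from 8 to 4.
The longest chain is now BuildOut→Menu→Marketing = 8+2+10 = 20, so the schedule takes 20 days.

20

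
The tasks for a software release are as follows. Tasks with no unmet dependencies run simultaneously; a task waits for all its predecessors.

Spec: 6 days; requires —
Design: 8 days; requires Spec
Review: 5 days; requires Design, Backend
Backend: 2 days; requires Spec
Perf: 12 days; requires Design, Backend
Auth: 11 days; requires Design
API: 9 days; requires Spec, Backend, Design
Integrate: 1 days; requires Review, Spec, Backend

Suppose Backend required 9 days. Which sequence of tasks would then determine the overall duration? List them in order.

Critical path before the change: Spec→Design→Perf = 6+8+12 = 26 giving 26 days.
Backend is off the critical path — its longest chain is 20 days, giving 6 of slack.
New critical path: Spec→Backend→Perf = 6+9+12 = 27 ⇒ 27 days.

Spec, Backend, Perf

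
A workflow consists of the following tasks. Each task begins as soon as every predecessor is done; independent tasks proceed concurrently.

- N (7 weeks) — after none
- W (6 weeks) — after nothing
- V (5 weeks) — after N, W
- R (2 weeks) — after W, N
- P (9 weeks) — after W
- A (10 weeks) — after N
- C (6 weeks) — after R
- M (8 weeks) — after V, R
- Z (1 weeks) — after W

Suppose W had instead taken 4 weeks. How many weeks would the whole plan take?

Actual critical path: N→V→M = 7+5+8 = 20 ⇒ 20 weeks.
W is off the critical path — its longest chain is 19 weeks, giving 1 of slack.
The critical path is still N→V→M; finish is now 20 weeks.

20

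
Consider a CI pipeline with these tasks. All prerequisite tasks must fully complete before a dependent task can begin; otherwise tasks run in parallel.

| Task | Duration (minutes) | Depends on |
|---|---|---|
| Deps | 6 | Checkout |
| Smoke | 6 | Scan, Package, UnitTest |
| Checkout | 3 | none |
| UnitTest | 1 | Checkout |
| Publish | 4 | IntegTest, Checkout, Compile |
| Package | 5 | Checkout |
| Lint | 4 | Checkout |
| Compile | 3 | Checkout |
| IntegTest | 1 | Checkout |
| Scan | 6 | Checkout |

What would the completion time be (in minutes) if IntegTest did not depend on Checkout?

Original critical path: Checkout→Scan→Smoke = 3+6+6 = 15 ⇒ 15 minutes.
Without Checkout→IntegTest, IntegTest's earliest start moves from 3 to 0.
New critical path: Checkout→Scan→Smoke = 3+6+6 = 15 ⇒ 15 minutes.

15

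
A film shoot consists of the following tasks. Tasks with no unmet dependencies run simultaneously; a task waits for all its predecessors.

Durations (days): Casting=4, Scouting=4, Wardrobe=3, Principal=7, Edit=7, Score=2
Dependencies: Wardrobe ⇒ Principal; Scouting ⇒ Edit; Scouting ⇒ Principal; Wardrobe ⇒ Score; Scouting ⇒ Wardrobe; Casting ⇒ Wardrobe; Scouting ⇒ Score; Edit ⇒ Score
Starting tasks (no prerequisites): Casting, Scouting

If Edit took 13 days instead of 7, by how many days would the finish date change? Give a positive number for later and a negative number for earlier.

5

As given, the longest chain is Casting→Wardrobe→Principal = 4+3+7 = 14, so the finish is 14 days.
Edit is off the critical path — its longest chain is 13 days, giving 1 of slack.
Now Scouting→Edit→Score = 4+13+2 = 19 is longest, so the finish becomes 19 days.
Change in finish: 19 − 14 = +5 days.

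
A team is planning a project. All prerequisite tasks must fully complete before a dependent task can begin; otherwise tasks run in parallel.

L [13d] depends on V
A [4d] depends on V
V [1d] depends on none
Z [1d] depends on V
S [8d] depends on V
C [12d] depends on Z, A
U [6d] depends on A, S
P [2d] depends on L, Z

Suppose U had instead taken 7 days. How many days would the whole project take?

Critical path before the change: V→A→C = 1+4+12 = 17 giving 17 days.
U has 2 days of float (longest path through it is 15).
The critical path is still V→A→C; finish is now 17 days.

17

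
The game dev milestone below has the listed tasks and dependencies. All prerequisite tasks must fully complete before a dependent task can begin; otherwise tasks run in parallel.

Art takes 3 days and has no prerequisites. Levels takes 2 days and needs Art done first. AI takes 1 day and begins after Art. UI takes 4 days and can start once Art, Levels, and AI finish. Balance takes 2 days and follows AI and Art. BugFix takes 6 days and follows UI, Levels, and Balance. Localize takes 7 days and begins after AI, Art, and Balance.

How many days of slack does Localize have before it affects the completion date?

The longest chain is Art→Levels→UI→BugFix = 3+2+4+6 = 15; overall finish 15 days.
Longest path through Localize: 13 days (earliest finish 13, latest finish 15).
So Localize can slip 15 − 13 = 2 days.

2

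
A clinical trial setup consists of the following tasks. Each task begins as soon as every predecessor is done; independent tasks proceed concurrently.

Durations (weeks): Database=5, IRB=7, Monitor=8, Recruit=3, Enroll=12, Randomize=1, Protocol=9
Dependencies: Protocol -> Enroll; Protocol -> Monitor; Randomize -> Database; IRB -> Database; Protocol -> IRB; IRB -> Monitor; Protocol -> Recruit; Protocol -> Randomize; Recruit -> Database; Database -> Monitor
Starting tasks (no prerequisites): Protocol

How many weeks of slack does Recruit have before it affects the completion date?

4

Critical path: Protocol→IRB→Database→Monitor = 9+7+5+8 = 29, so the finish is 29 weeks.
Longest path through Recruit: 25 weeks (earliest finish 12, latest finish 16).
So Recruit can slip 16 − 12 = 4 weeks.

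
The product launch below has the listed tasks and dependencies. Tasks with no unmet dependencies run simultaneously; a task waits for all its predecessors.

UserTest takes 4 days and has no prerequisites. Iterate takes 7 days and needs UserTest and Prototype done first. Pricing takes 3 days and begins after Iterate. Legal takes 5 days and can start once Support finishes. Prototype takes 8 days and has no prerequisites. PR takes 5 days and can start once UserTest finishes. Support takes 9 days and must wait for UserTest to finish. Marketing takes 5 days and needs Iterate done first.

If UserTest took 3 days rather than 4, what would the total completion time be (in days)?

Actual critical path: Prototype→Iterate→Marketing = 8+7+5 = 20 ⇒ 20 days.
The longest path through UserTest is only 18 days, so UserTest has float 2.
That remains the longest chain; total 20 days.

20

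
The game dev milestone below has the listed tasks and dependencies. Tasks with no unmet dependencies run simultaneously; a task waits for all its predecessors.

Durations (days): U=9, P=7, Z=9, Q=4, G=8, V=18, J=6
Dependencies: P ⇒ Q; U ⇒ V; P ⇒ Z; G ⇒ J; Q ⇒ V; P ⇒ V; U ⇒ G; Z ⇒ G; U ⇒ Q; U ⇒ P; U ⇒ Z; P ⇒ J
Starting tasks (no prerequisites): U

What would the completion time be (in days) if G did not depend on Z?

38

Before: longest chain U→P→Z→G→J = 9+7+9+8+6 = 39, finish 39.
Without Z→G, G's earliest start moves from 25 to 9.
The longest chain is now U→P→Q→V = 9+7+4+18 = 38, so the plan takes 38 days.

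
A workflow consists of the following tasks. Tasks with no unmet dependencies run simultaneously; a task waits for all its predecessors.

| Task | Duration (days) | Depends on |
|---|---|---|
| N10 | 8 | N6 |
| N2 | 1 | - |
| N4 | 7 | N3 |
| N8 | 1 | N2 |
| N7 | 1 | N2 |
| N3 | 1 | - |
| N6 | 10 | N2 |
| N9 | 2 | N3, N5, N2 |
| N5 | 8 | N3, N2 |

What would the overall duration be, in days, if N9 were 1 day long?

As given, the longest chain is N2→N6→N10 = 1+10+8 = 19, so the finish is 19 days.
N9 has 8 days of float (longest path through it is 11).
That remains the longest chain; total 19 days.

19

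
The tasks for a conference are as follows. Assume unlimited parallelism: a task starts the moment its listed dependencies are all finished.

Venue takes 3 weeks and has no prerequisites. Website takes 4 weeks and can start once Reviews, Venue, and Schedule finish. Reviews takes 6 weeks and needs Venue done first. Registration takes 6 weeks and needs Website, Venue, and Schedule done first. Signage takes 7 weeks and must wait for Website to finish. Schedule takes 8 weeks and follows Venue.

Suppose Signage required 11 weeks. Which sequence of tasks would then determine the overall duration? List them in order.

As given, the longest chain is Venue→Schedule→Website→Signage = 3+8+4+7 = 22, so the finish is 22 weeks.
Since Signage is critical, the +4 change carries straight to that chain (now 26 weeks).
No other chain overtakes it, so the finish is 26 weeks.

Venue, Schedule, Website, Signage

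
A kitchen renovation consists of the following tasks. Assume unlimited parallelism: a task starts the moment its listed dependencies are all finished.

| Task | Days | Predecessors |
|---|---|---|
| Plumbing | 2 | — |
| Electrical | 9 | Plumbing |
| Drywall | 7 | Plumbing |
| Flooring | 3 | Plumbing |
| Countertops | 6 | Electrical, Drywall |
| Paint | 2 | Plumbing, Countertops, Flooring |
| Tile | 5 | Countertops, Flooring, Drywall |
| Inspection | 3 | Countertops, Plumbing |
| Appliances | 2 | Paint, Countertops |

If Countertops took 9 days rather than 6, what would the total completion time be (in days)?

25

The binding path is Plumbing→Electrical→Countertops→Tile = 2+9+6+5 = 22; finish at 22 days.
Countertops is on the critical path; changing it to 9 makes that path 25 days.
That remains the longest chain; total 25 days.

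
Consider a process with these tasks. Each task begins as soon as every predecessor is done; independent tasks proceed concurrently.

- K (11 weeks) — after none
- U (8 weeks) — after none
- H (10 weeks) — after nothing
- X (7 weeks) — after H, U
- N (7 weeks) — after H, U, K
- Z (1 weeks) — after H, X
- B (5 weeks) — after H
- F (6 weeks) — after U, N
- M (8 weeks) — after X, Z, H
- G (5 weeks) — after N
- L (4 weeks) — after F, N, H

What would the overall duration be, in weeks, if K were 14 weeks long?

31

Critical path before the change: K→N→F→L = 11+7+6+4 = 28 giving 28 weeks.
K lies on that path, so at 14 weeks the path becomes 31 weeks.
The critical path is still K→N→F→L; finish is now 31 weeks.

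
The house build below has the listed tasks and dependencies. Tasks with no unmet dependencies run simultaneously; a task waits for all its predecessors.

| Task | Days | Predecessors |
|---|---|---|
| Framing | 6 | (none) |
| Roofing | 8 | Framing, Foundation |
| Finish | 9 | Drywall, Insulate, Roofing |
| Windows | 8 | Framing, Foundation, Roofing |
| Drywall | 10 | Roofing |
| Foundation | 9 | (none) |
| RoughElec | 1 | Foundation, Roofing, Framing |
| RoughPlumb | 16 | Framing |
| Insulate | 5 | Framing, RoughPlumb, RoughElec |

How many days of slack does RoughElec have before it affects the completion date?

4

The longest chain is Foundation→Roofing→Drywall→Finish = 9+8+10+9 = 36; overall finish 36 days.
Longest path through RoughElec: 32 days (earliest finish 18, latest finish 22).
So RoughElec can slip 22 − 18 = 4 days.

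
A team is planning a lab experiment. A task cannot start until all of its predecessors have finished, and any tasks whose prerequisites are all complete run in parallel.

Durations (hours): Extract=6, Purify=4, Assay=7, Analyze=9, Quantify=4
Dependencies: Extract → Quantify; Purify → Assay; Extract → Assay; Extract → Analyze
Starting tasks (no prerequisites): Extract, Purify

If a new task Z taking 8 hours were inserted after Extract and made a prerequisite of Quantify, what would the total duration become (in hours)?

18

Originally the plan takes 15 hours.
With Z inserted, Quantify now waits for max(Extract, Z).
New critical path: Extract→Z→Quantify = 6+8+4 = 18 ⇒ 18 hours.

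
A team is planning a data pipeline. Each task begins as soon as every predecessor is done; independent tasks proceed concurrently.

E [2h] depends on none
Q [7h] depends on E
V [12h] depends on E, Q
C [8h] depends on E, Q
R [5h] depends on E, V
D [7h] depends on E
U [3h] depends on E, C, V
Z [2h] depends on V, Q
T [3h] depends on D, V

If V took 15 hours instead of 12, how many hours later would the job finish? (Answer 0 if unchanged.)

3

As given, the longest chain is E→Q→V→R = 2+7+12+5 = 26, so the finish is 26 hours.
Since V is critical, the +3 change carries straight to that chain (now 29 hours).
No other chain overtakes it, so the finish is 29 hours.
Change in finish: 29 − 26 = +3 hours.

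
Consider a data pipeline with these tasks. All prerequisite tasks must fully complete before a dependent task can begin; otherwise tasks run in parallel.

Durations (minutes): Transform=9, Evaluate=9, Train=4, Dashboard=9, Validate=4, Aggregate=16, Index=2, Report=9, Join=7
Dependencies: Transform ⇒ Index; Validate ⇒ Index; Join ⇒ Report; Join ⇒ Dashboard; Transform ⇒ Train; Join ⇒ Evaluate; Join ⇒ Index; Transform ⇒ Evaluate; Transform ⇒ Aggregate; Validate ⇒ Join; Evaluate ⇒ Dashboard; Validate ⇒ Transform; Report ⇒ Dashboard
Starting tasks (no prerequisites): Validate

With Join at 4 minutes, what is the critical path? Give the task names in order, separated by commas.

Validate, Transform, Evaluate, Dashboard

Baseline: Validate→Transform→Evaluate→Dashboard = 4+9+9+9 = 31 → 31 minutes.
Join is off the critical path — its longest chain is 29 minutes, giving 2 of slack.
That remains the longest chain; total 31 minutes.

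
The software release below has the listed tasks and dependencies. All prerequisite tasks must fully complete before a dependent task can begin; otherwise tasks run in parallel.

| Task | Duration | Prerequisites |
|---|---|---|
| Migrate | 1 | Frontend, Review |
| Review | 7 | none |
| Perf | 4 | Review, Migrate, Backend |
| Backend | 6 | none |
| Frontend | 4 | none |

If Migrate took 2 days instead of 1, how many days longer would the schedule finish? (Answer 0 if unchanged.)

The binding path is Review→Migrate→Perf = 7+1+4 = 12; finish at 12 days.
Migrate lies on that path, so at 2 days the path becomes 13 days.
The critical path is still Review→Migrate→Perf; finish is now 13 days.
Change in finish: 13 − 12 = +1 days.

1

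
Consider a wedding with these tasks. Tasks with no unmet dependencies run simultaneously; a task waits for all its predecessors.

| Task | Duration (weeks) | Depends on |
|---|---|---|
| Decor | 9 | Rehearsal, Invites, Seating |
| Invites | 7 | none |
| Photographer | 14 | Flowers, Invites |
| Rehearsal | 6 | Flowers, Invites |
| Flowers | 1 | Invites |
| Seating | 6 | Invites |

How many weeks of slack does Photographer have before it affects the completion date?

Critical path: Invites→Flowers→Rehearsal→Decor = 7+1+6+9 = 23, so the finish is 23 weeks.
The longest chain containing Photographer totals 22 weeks.
So Photographer can slip 23 − 22 = 1 week.

1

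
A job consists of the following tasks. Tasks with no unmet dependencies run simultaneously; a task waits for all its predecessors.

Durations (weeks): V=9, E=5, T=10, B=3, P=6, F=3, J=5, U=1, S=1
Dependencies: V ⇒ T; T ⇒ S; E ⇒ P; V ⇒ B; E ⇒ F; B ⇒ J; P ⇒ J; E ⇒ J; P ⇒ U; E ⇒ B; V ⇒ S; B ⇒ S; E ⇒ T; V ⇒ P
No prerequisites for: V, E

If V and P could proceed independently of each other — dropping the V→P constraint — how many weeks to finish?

20

Before: longest chain V→T→S = 9+10+1 = 20, finish 20.
Without V→P, P's earliest start moves from 9 to 5.
After: V→T→S = 9+10+1 = 20 → 20 weeks.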